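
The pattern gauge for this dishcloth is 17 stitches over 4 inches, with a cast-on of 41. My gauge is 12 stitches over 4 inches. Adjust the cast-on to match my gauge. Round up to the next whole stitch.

Cast on 29 stitches.

Scale factor = 12 / 17 = 0.706.
41 × 12 / 17 = 28.94 sts.
→ 29 sts.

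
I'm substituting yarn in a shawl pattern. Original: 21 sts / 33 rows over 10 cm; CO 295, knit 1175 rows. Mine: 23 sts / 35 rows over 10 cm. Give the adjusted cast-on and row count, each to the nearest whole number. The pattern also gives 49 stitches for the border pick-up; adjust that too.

Cast on 323 stitches; work 1246 rows; border pick-up 54 stitches.

Stitches: 295 × 23/21 = 323.10 → 323.
Rows: 1175 × 35/33 = 1246.21 → 1246.
border pick-up: 49 × 23/21 = 53.67 → 54.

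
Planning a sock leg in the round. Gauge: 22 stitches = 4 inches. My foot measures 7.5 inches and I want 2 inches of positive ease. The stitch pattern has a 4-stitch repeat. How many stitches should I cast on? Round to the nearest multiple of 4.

Cast on 52 stitches.

Finished = 7.5 + 2 = 9.5 inches.
22 / 4 = 5.5 sts/in.
9.5 × 5.5 = 52.25 sts.
Nearest multiple of 4: 52.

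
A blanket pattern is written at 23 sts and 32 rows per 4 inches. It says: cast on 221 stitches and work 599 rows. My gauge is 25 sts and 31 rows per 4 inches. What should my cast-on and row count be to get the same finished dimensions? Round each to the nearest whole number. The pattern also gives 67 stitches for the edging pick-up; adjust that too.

Stitches: 221 × 25/23 = 240.22 → 240.
Rows: 599 × 31/32 = 580.28 → 580.
edging pick-up: 67 × 25/23 = 72.83 → 73.

Cast on 240 stitches; work 580 rows; edging pick-up 73 stitches.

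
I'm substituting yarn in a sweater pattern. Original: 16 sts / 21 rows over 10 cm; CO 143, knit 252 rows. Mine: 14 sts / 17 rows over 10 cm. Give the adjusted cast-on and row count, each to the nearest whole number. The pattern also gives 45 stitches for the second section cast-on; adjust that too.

Stitches: 143 × 14/16 = 125.12 → 125.
Rows: 252 × 17/21 = 204.00 → 204.
second section cast-on: 45 × 14/16 = 39.38 → 39.

Cast on 125 stitches; work 204 rows; second section cast-on 39 stitches.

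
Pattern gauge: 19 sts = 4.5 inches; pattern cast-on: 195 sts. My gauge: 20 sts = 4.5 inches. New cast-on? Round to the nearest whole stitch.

Scale factor = 20 / 19 = 1.053.
195 × 20 / 19 = 205.26 sts.
→ 205 sts.

Cast on 205 stitches.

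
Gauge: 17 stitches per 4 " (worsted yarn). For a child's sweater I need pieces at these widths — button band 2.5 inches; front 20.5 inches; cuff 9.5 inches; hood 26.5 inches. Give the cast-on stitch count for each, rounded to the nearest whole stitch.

Rate = 17/4 = 4.25 sts per in.
button band: 2.5 × 4.25 = 10.62 → 11.
front: 20.5 × 4.25 = 87.12 → 87.
cuff: 9.5 × 4.25 = 40.38 → 40.
hood: 26.5 × 4.25 = 112.62 → 113.

button band 11; front 87; cuff 40; hood 113.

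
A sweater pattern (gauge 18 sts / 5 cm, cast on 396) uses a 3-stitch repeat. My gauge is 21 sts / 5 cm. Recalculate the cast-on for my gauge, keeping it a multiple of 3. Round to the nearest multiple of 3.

396 × 21 / 18 = 462.00.
Nearest multiple of 3: 462.

462 stitches.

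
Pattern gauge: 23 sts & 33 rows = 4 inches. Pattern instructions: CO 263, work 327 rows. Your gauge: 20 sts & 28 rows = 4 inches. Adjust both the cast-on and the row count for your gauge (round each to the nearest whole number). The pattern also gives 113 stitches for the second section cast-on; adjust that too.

Stitches: 263 × 20/23 = 228.70 → 229.
Rows: 327 × 28/33 = 277.45 → 277.
second section cast-on: 113 × 20/23 = 98.26 → 98.

Cast on 229 stitches; work 277 rows; second section cast-on 98 stitches.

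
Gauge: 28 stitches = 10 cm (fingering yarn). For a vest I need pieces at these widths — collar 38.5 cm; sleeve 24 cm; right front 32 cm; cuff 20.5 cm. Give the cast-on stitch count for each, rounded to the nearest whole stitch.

collar 108; sleeve 67; right front 90; cuff 57.

Rate = 28/10 = 2.8 sts per cm.
collar: 38.5 × 2.8 = 107.80 → 108.
sleeve: 24 × 2.8 = 67.20 → 67.
right front: 32 × 2.8 = 89.60 → 90.
cuff: 20.5 × 2.8 = 57.40 → 57.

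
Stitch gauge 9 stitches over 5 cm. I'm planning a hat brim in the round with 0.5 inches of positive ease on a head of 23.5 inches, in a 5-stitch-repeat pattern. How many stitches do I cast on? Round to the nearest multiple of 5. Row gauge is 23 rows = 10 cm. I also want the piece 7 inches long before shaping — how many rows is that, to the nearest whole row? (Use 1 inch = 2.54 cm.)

Finished = 23.5 + 0.5 = 24 inches.
24 inches × 2.54 = 60.96 cm.
9/5 = 1.8 sts per cm; 60.96 × 1.8 = 109.73 sts.
Nearest multiple of 5 → 110.
7 inches = 17.78 cm; × 2.3 = 40.89 → 41 rows.

Cast on 110 stitches; work 41 rows.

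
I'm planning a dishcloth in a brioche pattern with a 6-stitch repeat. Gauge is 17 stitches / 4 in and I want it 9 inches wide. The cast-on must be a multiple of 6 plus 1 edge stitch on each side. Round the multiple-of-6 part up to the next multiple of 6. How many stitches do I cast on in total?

Cast on 44 stitches.

17 / 4 = 4.25 sts per inch.
9 × 4.25 = 38.25 sts.
Less 2 edge sts → 36.25 for the repeat.
Next multiple of 6: 42.
Add back 2 edge sts → 44.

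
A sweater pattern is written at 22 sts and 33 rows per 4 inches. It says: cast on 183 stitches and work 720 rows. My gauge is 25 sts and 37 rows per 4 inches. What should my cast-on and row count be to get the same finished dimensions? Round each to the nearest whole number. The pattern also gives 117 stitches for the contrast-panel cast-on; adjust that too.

Stitches: 183 × 25/22 = 207.95 → 208.
Rows: 720 × 37/33 = 807.27 → 807.
contrast-panel cast-on: 117 × 25/22 = 132.95 → 133.

Cast on 208 stitches; work 807 rows; contrast-panel cast-on 133 stitches.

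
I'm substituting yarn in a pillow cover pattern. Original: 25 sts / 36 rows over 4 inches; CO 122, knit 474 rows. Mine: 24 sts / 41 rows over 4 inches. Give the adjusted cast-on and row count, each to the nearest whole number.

Cast on 117 stitches; work 540 rows.

Stitches: 122 × 24/25 = 117.12 → 117.
Rows: 474 × 41/36 = 539.83 → 540.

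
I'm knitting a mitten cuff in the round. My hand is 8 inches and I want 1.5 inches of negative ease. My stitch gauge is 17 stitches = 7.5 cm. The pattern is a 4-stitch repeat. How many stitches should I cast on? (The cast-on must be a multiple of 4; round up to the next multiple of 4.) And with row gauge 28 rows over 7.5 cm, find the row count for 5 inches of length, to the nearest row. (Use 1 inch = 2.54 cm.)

Cast on 40 stitches; work 47 rows.

Finished = 8 − 1.5 = 6.5 inches.
6.5 inches × 2.54 = 16.51 cm.
17/7.5 = 2.267 sts per cm; 16.51 × 2.267 = 37.42 sts.
Next multiple of 4 → 40.
5 inches = 12.70 cm; × 3.733 = 47.41 → 47 rows.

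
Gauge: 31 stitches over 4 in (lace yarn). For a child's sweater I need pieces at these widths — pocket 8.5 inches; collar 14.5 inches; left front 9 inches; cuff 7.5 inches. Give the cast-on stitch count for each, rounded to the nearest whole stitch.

pocket 66; collar 112; left front 70; cuff 58.

Rate = 31/4 = 7.75 sts per in.
pocket: 8.5 × 7.75 = 65.88 → 66.
collar: 14.5 × 7.75 = 112.38 → 112.
left front: 9 × 7.75 = 69.75 → 70.
cuff: 7.5 × 7.75 = 58.12 → 58.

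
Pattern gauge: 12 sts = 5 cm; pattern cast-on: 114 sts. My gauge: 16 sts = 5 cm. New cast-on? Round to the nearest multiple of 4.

Scale factor = 16 / 12 = 1.333.
114 × 16 / 12 = 152.00 sts.

Cast on 152 stitches.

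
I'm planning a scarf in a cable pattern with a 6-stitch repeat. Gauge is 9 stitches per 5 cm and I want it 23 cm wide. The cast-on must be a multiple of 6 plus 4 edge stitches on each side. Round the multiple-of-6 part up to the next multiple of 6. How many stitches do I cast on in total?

9 / 5 = 1.8 sts per cm.
23 × 1.8 = 41.40 sts.
Less 8 edge sts → 33.40 for the repeat.
Next multiple of 6: 36.
Add back 8 edge sts → 44.

Cast on 44 stitches.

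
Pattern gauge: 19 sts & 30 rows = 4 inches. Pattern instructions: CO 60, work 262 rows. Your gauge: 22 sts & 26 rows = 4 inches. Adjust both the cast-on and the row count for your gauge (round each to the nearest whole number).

Stitches: 60 × 22/19 = 69.47 → 69.
Rows: 262 × 26/30 = 227.07 → 227.

Cast on 69 stitches; work 227 rows.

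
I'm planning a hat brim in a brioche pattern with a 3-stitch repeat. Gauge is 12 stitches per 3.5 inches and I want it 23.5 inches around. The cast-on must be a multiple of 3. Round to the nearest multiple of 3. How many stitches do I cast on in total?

12 / 3.5 = 3.429 sts per inch.
23.5 × 3.429 = 80.57 sts.
Nearest multiple of 3: 81.

Cast on 81 stitches.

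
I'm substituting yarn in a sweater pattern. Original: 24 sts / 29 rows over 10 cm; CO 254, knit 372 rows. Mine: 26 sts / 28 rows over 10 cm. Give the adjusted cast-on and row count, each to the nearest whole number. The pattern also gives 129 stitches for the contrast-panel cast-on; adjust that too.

Stitches: 254 × 26/24 = 275.17 → 275.
Rows: 372 × 28/29 = 359.17 → 359.
contrast-panel cast-on: 129 × 26/24 = 139.75 → 140.

Cast on 275 stitches; work 359 rows; contrast-panel cast-on 140 stitches.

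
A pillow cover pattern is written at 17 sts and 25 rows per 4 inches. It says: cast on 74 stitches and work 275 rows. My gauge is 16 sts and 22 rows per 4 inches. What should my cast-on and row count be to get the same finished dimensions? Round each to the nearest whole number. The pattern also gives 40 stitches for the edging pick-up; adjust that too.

Stitches: 74 × 16/17 = 69.65 → 70.
Rows: 275 × 22/25 = 242.00 → 242.
edging pick-up: 40 × 16/17 = 37.65 → 38.

Cast on 70 stitches; work 242 rows; edging pick-up 38 stitches.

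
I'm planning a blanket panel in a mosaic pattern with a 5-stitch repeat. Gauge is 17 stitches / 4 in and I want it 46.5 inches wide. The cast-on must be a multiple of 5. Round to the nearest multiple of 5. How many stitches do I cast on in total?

Cast on 200 stitches.

17 / 4 = 4.25 sts per inch.
46.5 × 4.25 = 197.62 sts.
Nearest multiple of 5: 200.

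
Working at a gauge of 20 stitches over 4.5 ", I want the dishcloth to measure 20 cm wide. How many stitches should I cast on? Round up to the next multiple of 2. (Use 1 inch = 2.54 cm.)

CO 36 sts.

20 cm = 7.87 in.
20 stitches / 4.5 in = 4.444 stitches per inch.
7.87 × 4.444 = 35.00 stitches.
Round up multiple of 2 → 36.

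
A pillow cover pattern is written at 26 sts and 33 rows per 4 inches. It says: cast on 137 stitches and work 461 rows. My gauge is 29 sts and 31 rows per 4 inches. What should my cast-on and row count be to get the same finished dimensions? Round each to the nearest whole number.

Stitches: 137 × 29/26 = 152.81 → 153.
Rows: 461 × 31/33 = 433.06 → 433.

Cast on 153 stitches; work 433 rows.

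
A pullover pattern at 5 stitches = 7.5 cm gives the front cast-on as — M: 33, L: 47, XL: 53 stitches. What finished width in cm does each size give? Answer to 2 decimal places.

5/7.5 = 0.667 sts per cm.
M: 33 / 0.667 = 49.500 → 49.50 cm.
L: 47 / 0.667 = 70.500 → 70.50 cm.
XL: 53 / 0.667 = 79.500 → 79.50 cm.

M 49.50 cm; L 70.50 cm; XL 79.50 cm.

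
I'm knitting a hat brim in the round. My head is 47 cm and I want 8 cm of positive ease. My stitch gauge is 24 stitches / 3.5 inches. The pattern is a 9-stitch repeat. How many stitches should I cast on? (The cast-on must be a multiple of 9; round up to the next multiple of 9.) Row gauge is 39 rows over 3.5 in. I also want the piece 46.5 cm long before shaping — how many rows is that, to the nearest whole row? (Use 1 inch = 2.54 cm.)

Cast on 153 stitches; work 204 rows.

Finished = 47 + 8 = 55 cm.
55 cm × 1/2.54 = 21.65 inches.
24/3.5 = 6.857 sts per in; 21.65 × 6.857 = 148.48 sts.
Next multiple of 9 → 153.
46.5 cm = 18.31 inches; × 11.143 = 203.99 → 204 rows.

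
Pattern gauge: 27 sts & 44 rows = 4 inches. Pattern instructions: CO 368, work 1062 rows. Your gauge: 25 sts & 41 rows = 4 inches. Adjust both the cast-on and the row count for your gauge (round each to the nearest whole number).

Stitches: 368 × 25/27 = 340.74 → 341.
Rows: 1062 × 41/44 = 989.59 → 990.

Cast on 341 stitches; work 990 rows.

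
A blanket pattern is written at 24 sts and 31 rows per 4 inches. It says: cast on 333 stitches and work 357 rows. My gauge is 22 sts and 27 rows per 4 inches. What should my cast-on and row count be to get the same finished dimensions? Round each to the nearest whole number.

Cast on 305 stitches; work 311 rows.

Stitches: 333 × 22/24 = 305.25 → 305.
Rows: 357 × 27/31 = 310.94 → 311.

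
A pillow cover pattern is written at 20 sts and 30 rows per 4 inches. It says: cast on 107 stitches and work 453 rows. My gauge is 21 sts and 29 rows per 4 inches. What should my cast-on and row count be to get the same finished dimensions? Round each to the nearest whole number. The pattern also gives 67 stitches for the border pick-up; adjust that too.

Cast on 112 stitches; work 438 rows; border pick-up 70 stitches.

Stitches: 107 × 21/20 = 112.35 → 112.
Rows: 453 × 29/30 = 437.90 → 438.
border pick-up: 67 × 21/20 = 70.35 → 70.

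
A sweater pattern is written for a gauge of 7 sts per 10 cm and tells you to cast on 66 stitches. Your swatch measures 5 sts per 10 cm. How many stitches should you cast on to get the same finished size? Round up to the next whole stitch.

Scale factor = 5 / 7 = 0.714.
66 × 5 / 7 = 47.14 sts.
→ 48 sts.

48 stitches.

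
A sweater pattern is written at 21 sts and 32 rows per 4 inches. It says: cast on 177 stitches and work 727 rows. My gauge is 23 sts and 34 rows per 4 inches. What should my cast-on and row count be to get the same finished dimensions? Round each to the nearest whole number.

Cast on 194 stitches; work 772 rows.

Stitches: 177 × 23/21 = 193.86 → 194.
Rows: 727 × 34/32 = 772.44 → 772.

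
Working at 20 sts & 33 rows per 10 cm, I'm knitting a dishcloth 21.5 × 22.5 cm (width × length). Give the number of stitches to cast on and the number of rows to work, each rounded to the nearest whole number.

Stitch gauge = 20/10 = 2 sts/cm; 21.5 × 2 = 43.00 → 43 sts.
Row gauge = 33/10 = 3.3 rows/cm; 22.5 × 3.3 = 74.25 → 74 rows.

Cast on 43 stitches and work 74 rows.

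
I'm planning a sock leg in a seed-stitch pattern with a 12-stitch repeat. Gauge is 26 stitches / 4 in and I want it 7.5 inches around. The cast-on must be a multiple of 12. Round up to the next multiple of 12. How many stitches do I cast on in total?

26 / 4 = 6.5 sts per inch.
7.5 × 6.5 = 48.75 sts.
Next multiple of 12: 60.

60 stitches.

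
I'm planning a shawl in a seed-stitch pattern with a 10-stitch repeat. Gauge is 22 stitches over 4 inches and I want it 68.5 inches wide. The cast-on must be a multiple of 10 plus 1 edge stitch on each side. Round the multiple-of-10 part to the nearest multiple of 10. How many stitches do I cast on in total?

22 / 4 = 5.5 sts per inch.
68.5 × 5.5 = 376.75 sts.
Less 2 edge sts → 374.75 for the repeat.
Nearest multiple of 10: 370.
Add back 2 edge sts → 372.

372 stitches.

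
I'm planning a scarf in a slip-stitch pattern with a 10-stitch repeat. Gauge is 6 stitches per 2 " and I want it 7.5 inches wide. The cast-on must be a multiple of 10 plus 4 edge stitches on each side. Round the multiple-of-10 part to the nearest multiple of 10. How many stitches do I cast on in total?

6 / 2 = 3 sts per inch.
7.5 × 3 = 22.50 sts.
Less 8 edge sts → 14.50 for the repeat.
Nearest multiple of 10: 10.
Add back 8 edge sts → 18.

CO 18 sts.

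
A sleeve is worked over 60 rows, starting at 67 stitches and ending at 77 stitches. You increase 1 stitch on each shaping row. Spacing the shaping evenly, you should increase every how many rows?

Increase every 6th row.

Stitches to add: |77 − 67| = 10.
Shaping rows needed: 10 / 1 = 10.
60 rows / 10 = every 6 rows.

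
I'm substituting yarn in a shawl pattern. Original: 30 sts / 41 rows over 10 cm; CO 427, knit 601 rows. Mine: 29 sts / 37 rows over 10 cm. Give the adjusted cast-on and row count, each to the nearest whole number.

Stitches: 427 × 29/30 = 412.77 → 413.
Rows: 601 × 37/41 = 542.37 → 542.

Cast on 413 stitches; work 542 rows.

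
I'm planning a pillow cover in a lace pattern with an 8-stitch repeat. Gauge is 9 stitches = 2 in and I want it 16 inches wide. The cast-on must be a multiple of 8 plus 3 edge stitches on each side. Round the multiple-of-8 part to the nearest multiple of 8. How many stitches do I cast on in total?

9 / 2 = 4.5 sts per inch.
16 × 4.5 = 72.00 sts.
Less 6 edge sts → 66.00 for the repeat.
Nearest multiple of 8: 64.
Add back 6 edge sts → 70.

CO 70 sts.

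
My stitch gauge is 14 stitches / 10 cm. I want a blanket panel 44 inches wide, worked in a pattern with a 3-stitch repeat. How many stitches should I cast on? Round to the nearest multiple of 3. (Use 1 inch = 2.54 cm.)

CO 156 sts.

44 in = 44 × 2.54 = 111.76 cm.
14 / 10 = 1.4 sts/cm.
111.76 × 1.4 = 156.46 sts.
→ 156.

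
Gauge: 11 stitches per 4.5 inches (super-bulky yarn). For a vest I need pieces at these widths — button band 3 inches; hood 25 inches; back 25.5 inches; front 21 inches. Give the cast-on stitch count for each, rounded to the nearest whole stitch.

Rate = 11/4.5 = 2.444 sts per in.
button band: 3 × 2.444 = 7.33 → 7.
hood: 25 × 2.444 = 61.11 → 61.
back: 25.5 × 2.444 = 62.33 → 62.
front: 21 × 2.444 = 51.33 → 51.

button band 7; hood 61; back 62; front 51.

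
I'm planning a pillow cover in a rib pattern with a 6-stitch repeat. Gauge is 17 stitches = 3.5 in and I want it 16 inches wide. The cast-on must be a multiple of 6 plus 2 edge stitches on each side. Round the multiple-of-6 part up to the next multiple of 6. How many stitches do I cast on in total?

82 stitches.

17 / 3.5 = 4.857 sts per inch.
16 × 4.857 = 77.71 sts.
Less 4 edge sts → 73.71 for the repeat.
Next multiple of 6: 78.
Add back 4 edge sts → 82.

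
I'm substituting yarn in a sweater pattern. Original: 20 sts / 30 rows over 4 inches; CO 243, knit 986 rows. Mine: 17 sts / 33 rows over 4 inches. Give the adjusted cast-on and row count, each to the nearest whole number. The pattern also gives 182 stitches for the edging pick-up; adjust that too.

Cast on 207 stitches; work 1085 rows; edging pick-up 155 stitches.

Stitches: 243 × 17/20 = 206.55 → 207.
Rows: 986 × 33/30 = 1084.60 → 1085.
edging pick-up: 182 × 17/20 = 154.70 → 155.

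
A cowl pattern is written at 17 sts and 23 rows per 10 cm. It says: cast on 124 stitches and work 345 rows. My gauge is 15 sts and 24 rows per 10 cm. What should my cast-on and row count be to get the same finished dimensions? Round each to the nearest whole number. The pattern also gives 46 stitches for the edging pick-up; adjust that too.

Cast on 109 stitches; work 360 rows; edging pick-up 41 stitches.

Stitches: 124 × 15/17 = 109.41 → 109.
Rows: 345 × 24/23 = 360.00 → 360.
edging pick-up: 46 × 15/17 = 40.59 → 41.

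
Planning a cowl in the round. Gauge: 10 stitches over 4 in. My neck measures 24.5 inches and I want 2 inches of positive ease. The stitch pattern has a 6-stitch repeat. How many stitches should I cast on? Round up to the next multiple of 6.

Finished = 24.5 + 2 = 26.5 inches.
10 / 4 = 2.5 sts/in.
26.5 × 2.5 = 66.25 sts.
Next multiple of 6: 72.

72 stitches.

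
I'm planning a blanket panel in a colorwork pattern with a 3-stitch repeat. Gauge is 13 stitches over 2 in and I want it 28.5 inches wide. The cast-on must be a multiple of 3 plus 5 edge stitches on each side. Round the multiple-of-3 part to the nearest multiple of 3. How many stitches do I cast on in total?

13 / 2 = 6.5 sts per inch.
28.5 × 6.5 = 185.25 sts.
Less 10 edge sts → 175.25 for the repeat.
Nearest multiple of 3: 174.
Add back 10 edge sts → 184.

184 stitches.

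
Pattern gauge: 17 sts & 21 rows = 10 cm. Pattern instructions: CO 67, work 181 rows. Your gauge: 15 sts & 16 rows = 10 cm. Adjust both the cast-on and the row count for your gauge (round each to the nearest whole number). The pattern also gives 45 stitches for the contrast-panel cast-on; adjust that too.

Stitches: 67 × 15/17 = 59.12 → 59.
Rows: 181 × 16/21 = 137.90 → 138.
contrast-panel cast-on: 45 × 15/17 = 39.71 → 40.

Cast on 59 stitches; work 138 rows; contrast-panel cast-on 40 stitches.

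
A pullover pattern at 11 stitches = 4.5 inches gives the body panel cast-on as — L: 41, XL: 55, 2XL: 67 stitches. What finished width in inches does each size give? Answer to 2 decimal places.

11/4.5 = 2.444 sts per in.
L: 41 / 2.444 = 16.773 → 16.77 in.
XL: 55 / 2.444 = 22.500 → 22.50 in.
2XL: 67 / 2.444 = 27.409 → 27.41 in.

L 16.77 inches; XL 22.50 inches; 2XL 27.41 inches.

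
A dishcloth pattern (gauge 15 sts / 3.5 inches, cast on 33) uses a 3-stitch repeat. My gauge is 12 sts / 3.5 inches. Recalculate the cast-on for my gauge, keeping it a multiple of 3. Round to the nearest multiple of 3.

33 × 12 / 15 = 26.40.
Nearest multiple of 3: 27.

27 stitches.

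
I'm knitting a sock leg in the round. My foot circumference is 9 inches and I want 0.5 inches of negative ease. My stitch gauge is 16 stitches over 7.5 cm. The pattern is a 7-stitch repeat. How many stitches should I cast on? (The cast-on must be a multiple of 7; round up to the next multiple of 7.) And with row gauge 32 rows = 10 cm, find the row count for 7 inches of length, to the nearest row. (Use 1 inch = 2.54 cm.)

Cast on 49 stitches; work 57 rows.

Finished = 9 − 0.5 = 8.5 inches.
8.5 inches × 2.54 = 21.59 cm.
16/7.5 = 2.133 sts per cm; 21.59 × 2.133 = 46.06 sts.
Next multiple of 7 → 49.
7 inches = 17.78 cm; × 3.2 = 56.90 → 57 rows.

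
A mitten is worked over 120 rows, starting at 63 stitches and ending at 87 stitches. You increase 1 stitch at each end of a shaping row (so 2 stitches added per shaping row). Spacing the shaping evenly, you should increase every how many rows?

Increase every 10th row.

Stitches to add: |87 − 63| = 24.
Shaping rows needed: 24 / 2 = 12.
120 rows / 12 = every 10 rows.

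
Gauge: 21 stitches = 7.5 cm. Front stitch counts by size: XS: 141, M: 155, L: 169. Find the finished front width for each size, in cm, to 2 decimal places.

21/7.5 = 2.8 sts per cm.
XS: 141 / 2.8 = 50.357 → 50.36 cm.
M: 155 / 2.8 = 55.357 → 55.36 cm.
L: 169 / 2.8 = 60.357 → 60.36 cm.

XS 50.36 cm; M 55.36 cm; L 60.36 cm.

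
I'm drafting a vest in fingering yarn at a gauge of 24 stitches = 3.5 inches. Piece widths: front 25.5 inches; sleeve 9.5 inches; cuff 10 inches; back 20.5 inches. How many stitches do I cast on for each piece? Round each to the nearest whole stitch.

Rate = 24/3.5 = 6.857 sts per in.
front: 25.5 × 6.857 = 174.86 → 175.
sleeve: 9.5 × 6.857 = 65.14 → 65.
cuff: 10 × 6.857 = 68.57 → 69.
back: 20.5 × 6.857 = 140.57 → 141.

front 175; sleeve 65; cuff 69; back 141.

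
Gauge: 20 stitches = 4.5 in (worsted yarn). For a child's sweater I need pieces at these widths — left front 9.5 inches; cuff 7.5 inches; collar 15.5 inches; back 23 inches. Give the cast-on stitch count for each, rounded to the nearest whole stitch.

left front 42; cuff 33; collar 69; back 102.

Rate = 20/4.5 = 4.444 sts per in.
left front: 9.5 × 4.444 = 42.22 → 42.
cuff: 7.5 × 4.444 = 33.33 → 33.
collar: 15.5 × 4.444 = 68.89 → 69.
back: 23 × 4.444 = 102.22 → 102.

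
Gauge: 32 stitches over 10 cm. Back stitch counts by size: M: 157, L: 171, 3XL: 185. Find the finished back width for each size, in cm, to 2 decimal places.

32/10 = 3.2 sts per cm.
M: 157 / 3.2 = 49.062 → 49.06 cm.
L: 171 / 3.2 = 53.438 → 53.44 cm.
3XL: 185 / 3.2 = 57.812 → 57.81 cm.

M 49.06 cm; L 53.44 cm; 3XL 57.81 cm.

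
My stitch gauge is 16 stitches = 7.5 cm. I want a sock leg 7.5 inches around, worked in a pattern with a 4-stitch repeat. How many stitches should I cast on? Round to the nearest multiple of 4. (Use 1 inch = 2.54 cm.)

7.5 in = 7.5 × 2.54 = 19.05 cm.
16 / 7.5 = 2.133 sts/cm.
19.05 × 2.133 = 40.64 sts.
→ 40.

40 stitches.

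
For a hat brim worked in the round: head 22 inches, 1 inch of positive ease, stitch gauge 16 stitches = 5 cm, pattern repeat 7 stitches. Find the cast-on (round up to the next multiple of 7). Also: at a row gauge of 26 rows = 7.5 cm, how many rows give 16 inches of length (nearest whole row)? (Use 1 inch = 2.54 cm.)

Cast on 189 stitches; work 141 rows.

Finished = 22 + 1 = 23 inches.
23 inches × 2.54 = 58.42 cm.
16/5 = 3.2 sts per cm; 58.42 × 3.2 = 186.94 sts.
Next multiple of 7 → 189.
16 inches = 40.64 cm; × 3.467 = 140.89 → 141 rows.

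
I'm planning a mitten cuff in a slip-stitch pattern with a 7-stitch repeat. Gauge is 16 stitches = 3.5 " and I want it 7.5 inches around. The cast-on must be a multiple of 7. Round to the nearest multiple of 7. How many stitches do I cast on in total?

CO 35 sts.

16 / 3.5 = 4.571 sts per inch.
7.5 × 4.571 = 34.29 sts.
Nearest multiple of 7: 35.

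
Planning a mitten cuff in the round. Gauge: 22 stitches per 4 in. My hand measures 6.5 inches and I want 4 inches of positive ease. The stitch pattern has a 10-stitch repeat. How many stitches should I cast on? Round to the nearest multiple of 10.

Finished = 6.5 + 4 = 10.5 inches.
22 / 4 = 5.5 sts/in.
10.5 × 5.5 = 57.75 sts.
Nearest multiple of 10: 60.

CO 60 sts.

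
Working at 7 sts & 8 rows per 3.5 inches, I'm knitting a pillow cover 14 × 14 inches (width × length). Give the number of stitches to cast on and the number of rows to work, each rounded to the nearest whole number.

Cast on 28 stitches and work 32 rows.

Stitch gauge = 7/3.5 = 2 sts/in; 14 × 2 = 28.00 → 28 sts.
Row gauge = 8/3.5 = 2.286 rows/in; 14 × 2.286 = 32.00 → 32 rows.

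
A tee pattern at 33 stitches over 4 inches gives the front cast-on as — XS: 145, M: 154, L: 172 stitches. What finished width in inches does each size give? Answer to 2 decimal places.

33/4 = 8.25 sts per in.
XS: 145 / 8.25 = 17.576 → 17.58 in.
M: 154 / 8.25 = 18.667 → 18.67 in.
L: 172 / 8.25 = 20.848 → 20.85 in.

XS 17.58 inches; M 18.67 inches; L 20.85 inches.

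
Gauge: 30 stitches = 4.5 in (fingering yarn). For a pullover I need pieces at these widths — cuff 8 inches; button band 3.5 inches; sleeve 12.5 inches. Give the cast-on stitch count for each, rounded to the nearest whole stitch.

cuff 53; button band 23; sleeve 83.

Rate = 30/4.5 = 6.667 sts per in.
cuff: 8 × 6.667 = 53.33 → 53.
button band: 3.5 × 6.667 = 23.33 → 23.
sleeve: 12.5 × 6.667 = 83.33 → 83.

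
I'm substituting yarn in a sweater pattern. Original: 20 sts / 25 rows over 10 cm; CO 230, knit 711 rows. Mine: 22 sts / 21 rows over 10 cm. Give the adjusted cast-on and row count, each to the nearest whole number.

Cast on 253 stitches; work 597 rows.

Stitches: 230 × 22/20 = 253.00 → 253.
Rows: 711 × 21/25 = 597.24 → 597.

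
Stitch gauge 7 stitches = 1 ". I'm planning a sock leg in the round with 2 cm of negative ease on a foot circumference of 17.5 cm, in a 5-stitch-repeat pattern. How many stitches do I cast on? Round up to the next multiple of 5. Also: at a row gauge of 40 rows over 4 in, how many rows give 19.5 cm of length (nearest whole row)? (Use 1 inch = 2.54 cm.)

Finished = 17.5 − 2 = 15.5 cm.
15.5 cm × 1/2.54 = 6.10 inches.
7/1 = 7 sts per in; 6.10 × 7 = 42.72 sts.
Next multiple of 5 → 45.
19.5 cm = 7.68 inches; × 10 = 76.77 → 77 rows.

Cast on 45 stitches; work 77 rows.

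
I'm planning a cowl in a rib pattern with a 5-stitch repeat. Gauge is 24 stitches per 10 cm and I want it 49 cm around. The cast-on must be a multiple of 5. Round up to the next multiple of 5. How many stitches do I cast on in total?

24 / 10 = 2.4 sts per cm.
49 × 2.4 = 117.60 sts.
Next multiple of 5: 120.

120 stitches.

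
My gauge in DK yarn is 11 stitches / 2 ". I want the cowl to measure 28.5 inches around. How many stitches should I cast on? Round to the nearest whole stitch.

CO 157 sts.

11 stitches / 2 in = 5.5 stitches per inch.
28.5 × 5.5 = 156.75 stitches.
Round to nearest → 157.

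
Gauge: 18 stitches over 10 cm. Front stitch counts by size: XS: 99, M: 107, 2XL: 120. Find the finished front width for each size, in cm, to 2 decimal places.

XS 55.00 cm; M 59.44 cm; 2XL 66.67 cm.

18/10 = 1.8 sts per cm.
XS: 99 / 1.8 = 55.000 → 55.00 cm.
M: 107 / 1.8 = 59.444 → 59.44 cm.
2XL: 120 / 1.8 = 66.667 → 66.67 cm.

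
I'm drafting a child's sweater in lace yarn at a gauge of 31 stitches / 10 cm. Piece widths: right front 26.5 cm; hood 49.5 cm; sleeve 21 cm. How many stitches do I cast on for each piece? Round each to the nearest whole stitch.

right front 82; hood 153; sleeve 65.

Rate = 31/10 = 3.1 sts per cm.
right front: 26.5 × 3.1 = 82.15 → 82.
hood: 49.5 × 3.1 = 153.45 → 153.
sleeve: 21 × 3.1 = 65.10 → 65.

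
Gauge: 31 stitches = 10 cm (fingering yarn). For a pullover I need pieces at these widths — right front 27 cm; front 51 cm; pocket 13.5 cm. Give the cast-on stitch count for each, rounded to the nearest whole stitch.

Rate = 31/10 = 3.1 sts per cm.
right front: 27 × 3.1 = 83.70 → 84.
front: 51 × 3.1 = 158.10 → 158.
pocket: 13.5 × 3.1 = 41.85 → 42.

right front 84; front 158; pocket 42.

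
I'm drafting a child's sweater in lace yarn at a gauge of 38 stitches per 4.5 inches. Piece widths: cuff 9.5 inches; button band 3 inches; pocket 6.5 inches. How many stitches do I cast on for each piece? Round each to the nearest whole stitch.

cuff 80; button band 25; pocket 55.

Rate = 38/4.5 = 8.444 sts per in.
cuff: 9.5 × 8.444 = 80.22 → 80.
button band: 3 × 8.444 = 25.33 → 25.
pocket: 6.5 × 8.444 = 54.89 → 55.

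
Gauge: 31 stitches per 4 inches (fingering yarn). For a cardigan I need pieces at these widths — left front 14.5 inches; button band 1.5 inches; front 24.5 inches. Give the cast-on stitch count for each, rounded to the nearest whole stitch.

left front 112; button band 12; front 190.

Rate = 31/4 = 7.75 sts per in.
left front: 14.5 × 7.75 = 112.38 → 112.
button band: 1.5 × 7.75 = 11.62 → 12.
front: 24.5 × 7.75 = 189.88 → 190.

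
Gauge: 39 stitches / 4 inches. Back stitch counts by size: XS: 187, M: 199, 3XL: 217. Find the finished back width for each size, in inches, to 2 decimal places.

39/4 = 9.75 sts per in.
XS: 187 / 9.75 = 19.179 → 19.18 in.
M: 199 / 9.75 = 20.410 → 20.41 in.
3XL: 217 / 9.75 = 22.256 → 22.26 in.

XS 19.18 inches; M 20.41 inches; 3XL 22.26 inches.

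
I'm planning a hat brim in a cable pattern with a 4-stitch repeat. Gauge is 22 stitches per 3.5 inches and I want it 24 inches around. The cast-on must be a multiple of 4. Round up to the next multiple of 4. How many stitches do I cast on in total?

Cast on 152 stitches.

22 / 3.5 = 6.286 sts per inch.
24 × 6.286 = 150.86 sts.
Next multiple of 4: 152.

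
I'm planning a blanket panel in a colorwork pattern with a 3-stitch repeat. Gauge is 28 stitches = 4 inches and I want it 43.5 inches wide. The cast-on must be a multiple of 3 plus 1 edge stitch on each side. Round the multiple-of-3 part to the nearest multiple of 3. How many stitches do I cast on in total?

28 / 4 = 7 sts per inch.
43.5 × 7 = 304.50 sts.
Less 2 edge sts → 302.50 for the repeat.
Nearest multiple of 3: 303.
Add back 2 edge sts → 305.

Cast on 305 stitches.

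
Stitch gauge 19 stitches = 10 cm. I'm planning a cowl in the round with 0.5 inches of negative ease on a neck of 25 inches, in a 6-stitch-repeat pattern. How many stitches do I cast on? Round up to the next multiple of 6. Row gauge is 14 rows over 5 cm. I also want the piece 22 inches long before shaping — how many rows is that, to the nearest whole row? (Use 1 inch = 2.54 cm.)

Cast on 120 stitches; work 156 rows.

Finished = 25 − 0.5 = 24.5 inches.
24.5 inches × 2.54 = 62.23 cm.
19/10 = 1.9 sts per cm; 62.23 × 1.9 = 118.24 sts.
Next multiple of 6 → 120.
22 inches = 55.88 cm; × 2.8 = 156.46 → 156 rows.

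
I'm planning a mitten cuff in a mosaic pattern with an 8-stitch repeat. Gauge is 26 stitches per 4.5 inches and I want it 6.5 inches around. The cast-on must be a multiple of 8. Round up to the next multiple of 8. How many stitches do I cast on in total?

26 / 4.5 = 5.778 sts per inch.
6.5 × 5.778 = 37.56 sts.
Next multiple of 8: 40.

CO 40 sts.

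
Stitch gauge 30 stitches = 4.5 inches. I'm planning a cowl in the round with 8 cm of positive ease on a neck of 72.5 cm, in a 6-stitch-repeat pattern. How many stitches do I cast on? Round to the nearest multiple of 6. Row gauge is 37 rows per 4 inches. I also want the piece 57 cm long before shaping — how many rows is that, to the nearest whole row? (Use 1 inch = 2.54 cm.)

Finished = 72.5 + 8 = 80.5 cm.
80.5 cm × 1/2.54 = 31.69 inches.
30/4.5 = 6.667 sts per in; 31.69 × 6.667 = 211.29 sts.
Nearest multiple of 6 → 210.
57 cm = 22.44 inches; × 9.25 = 207.58 → 208 rows.

Cast on 210 stitches; work 208 rows.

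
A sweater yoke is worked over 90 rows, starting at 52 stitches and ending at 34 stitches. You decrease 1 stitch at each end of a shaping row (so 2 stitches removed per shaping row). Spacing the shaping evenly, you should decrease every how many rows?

Decrease every 10th row.

Stitches to remove: |34 − 52| = 18.
Shaping rows needed: 18 / 2 = 9.
90 rows / 9 = every 10 rows.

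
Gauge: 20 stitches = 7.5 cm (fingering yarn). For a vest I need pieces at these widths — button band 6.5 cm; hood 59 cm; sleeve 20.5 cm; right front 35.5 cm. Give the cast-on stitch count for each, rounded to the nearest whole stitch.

button band 17; hood 157; sleeve 55; right front 95.

Rate = 20/7.5 = 2.667 sts per cm.
button band: 6.5 × 2.667 = 17.33 → 17.
hood: 59 × 2.667 = 157.33 → 157.
sleeve: 20.5 × 2.667 = 54.67 → 55.
right front: 35.5 × 2.667 = 94.67 → 95.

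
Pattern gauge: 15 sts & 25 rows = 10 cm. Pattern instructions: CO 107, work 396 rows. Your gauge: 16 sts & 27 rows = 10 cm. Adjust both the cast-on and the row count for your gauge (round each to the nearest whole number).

Cast on 114 stitches; work 428 rows.

Stitches: 107 × 16/15 = 114.13 → 114.
Rows: 396 × 27/25 = 427.68 → 428.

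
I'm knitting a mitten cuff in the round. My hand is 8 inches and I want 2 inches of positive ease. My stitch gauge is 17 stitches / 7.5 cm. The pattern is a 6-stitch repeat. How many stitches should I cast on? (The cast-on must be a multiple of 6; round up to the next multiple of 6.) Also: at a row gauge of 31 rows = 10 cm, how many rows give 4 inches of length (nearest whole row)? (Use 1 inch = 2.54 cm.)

Finished = 8 + 2 = 10 inches.
10 inches × 2.54 = 25.40 cm.
17/7.5 = 2.267 sts per cm; 25.40 × 2.267 = 57.57 sts.
Next multiple of 6 → 60.
4 inches = 10.16 cm; × 3.1 = 31.50 → 31 rows.

Cast on 60 stitches; work 31 rows.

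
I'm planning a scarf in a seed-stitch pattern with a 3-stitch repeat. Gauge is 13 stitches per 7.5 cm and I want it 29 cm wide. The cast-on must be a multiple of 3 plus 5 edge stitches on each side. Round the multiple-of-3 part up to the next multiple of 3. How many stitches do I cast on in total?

13 / 7.5 = 1.733 sts per cm.
29 × 1.733 = 50.27 sts.
Less 10 edge sts → 40.27 for the repeat.
Next multiple of 3: 42.
Add back 10 edge sts → 52.

CO 52 sts.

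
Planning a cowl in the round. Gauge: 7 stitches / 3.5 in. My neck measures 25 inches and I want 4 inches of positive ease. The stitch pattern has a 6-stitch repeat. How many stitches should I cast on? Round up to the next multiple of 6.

60 stitches.

Finished = 25 + 4 = 29 inches.
7 / 3.5 = 2 sts/in.
29 × 2 = 58.00 sts.
Next multiple of 6: 60.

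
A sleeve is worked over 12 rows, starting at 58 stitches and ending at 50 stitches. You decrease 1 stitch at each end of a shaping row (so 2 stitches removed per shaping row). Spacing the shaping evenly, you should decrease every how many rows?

Decrease every 3rd row.

Stitches to remove: |50 − 58| = 8.
Shaping rows needed: 8 / 2 = 4.
12 rows / 4 = every 3 rows.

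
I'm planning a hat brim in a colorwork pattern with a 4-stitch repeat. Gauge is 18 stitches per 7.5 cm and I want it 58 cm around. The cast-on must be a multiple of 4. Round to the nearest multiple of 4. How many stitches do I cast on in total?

18 / 7.5 = 2.4 sts per cm.
58 × 2.4 = 139.20 sts.
Nearest multiple of 4: 140.

Cast on 140 stitches.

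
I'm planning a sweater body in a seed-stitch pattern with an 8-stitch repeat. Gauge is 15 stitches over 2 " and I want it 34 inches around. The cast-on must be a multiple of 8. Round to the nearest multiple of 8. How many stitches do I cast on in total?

CO 256 sts.

15 / 2 = 7.5 sts per inch.
34 × 7.5 = 255.00 sts.
Nearest multiple of 8: 256.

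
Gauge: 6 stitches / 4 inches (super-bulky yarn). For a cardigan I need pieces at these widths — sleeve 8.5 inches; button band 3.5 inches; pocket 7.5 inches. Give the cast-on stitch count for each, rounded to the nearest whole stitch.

sleeve 13; button band 5; pocket 11.

Rate = 6/4 = 1.5 sts per in.
sleeve: 8.5 × 1.5 = 12.75 → 13.
button band: 3.5 × 1.5 = 5.25 → 5.
pocket: 7.5 × 1.5 = 11.25 → 11.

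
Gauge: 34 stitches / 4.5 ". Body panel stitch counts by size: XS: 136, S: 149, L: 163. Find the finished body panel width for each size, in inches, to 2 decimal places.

34/4.5 = 7.556 sts per in.
XS: 136 / 7.556 = 18.000 → 18.00 in.
S: 149 / 7.556 = 19.721 → 19.72 in.
L: 163 / 7.556 = 21.574 → 21.57 in.

XS 18.00 inches; S 19.72 inches; L 21.57 inches.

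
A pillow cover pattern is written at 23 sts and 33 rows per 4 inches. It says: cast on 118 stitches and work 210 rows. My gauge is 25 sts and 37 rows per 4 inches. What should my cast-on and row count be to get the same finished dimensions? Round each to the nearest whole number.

Stitches: 118 × 25/23 = 128.26 → 128.
Rows: 210 × 37/33 = 235.45 → 235.

Cast on 128 stitches; work 235 rows.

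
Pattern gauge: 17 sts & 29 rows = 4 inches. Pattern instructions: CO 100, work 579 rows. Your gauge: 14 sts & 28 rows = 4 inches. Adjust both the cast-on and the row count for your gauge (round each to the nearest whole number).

Stitches: 100 × 14/17 = 82.35 → 82.
Rows: 579 × 28/29 = 559.03 → 559.

Cast on 82 stitches; work 559 rows.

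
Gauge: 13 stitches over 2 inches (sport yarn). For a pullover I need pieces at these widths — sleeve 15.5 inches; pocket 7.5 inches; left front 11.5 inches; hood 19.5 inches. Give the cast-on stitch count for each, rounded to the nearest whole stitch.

sleeve 101; pocket 49; left front 75; hood 127.

Rate = 13/2 = 6.5 sts per in.
sleeve: 15.5 × 6.5 = 100.75 → 101.
pocket: 7.5 × 6.5 = 48.75 → 49.
left front: 11.5 × 6.5 = 74.75 → 75.
hood: 19.5 × 6.5 = 126.75 → 127.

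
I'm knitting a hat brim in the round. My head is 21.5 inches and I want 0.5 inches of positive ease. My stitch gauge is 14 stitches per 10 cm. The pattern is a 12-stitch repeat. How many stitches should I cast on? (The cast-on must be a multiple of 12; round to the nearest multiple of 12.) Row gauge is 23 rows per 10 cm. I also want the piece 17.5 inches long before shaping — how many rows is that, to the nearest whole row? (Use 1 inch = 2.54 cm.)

Cast on 84 stitches; work 102 rows.

Finished = 21.5 + 0.5 = 22 inches.
22 inches × 2.54 = 55.88 cm.
14/10 = 1.4 sts per cm; 55.88 × 1.4 = 78.23 sts.
Nearest multiple of 12 → 84.
17.5 inches = 44.45 cm; × 2.3 = 102.23 → 102 rows.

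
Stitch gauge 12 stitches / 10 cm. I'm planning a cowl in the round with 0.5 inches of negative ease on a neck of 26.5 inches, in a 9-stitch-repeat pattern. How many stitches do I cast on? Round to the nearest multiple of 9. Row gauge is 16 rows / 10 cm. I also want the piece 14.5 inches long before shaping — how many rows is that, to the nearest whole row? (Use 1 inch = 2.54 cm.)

Cast on 81 stitches; work 59 rows.

Finished = 26.5 − 0.5 = 26 inches.
26 inches × 2.54 = 66.04 cm.
12/10 = 1.2 sts per cm; 66.04 × 1.2 = 79.25 sts.
Nearest multiple of 9 → 81.
14.5 inches = 36.83 cm; × 1.6 = 58.93 → 59 rows.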